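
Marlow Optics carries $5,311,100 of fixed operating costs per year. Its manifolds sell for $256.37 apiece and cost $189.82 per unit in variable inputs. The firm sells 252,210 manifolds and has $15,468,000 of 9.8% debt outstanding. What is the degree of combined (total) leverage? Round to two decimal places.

1.69

Contribution at this volume is 252,210 × $66.55 = $16,784,575.50.
Operating income = contribution − fixed costs = $16,784,575.50 − $5,311,100 = $11,473,475.50. Interest = $1,515,864.00.
DOL = $16,784,575.50 ÷ $11,473,475.50 = 1.4629; DFL = $11,473,475.50 ÷ $9,957,611.50 = 1.1522.
DCL = DOL × DFL = 1.4629 × 1.1522 = 1.6856.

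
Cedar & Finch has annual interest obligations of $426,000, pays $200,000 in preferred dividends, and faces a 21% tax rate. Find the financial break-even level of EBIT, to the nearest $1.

$679,165

Grossing the preferred dividend up to pre-tax terms: $200,000 / (1 − 0.21) = $253,164.56.
EPS = 0 when EBIT covers interest plus the pre-tax preferred burden: $426,000 + $253,164.56 = $679,164.56.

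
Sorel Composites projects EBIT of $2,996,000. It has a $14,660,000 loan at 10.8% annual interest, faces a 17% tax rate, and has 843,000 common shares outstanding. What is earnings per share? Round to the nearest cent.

Interest = $1,583,280.00, so EBT = $2,996,000 − $1,583,280.00 = $1,412,720.00.
Net income = $1,412,720.00 × (1 − 0.17) = $1,172,557.60.
Per share: $1,172,557.60 / 843,000 shares = $1.39.

$1.39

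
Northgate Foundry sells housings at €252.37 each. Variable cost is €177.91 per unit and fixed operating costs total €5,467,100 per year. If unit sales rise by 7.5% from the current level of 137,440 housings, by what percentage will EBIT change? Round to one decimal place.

+16.1%

Total contribution margin = 137,440 × €74.46 = €10,233,782.40.
Subtracting fixed costs: EBIT = €10,233,782.40 − €5,467,100 = €4,766,682.40.
Degree of operating leverage = €10,233,782.40 / €4,766,682.40 = 2.1469.
Operating income changes by 2.1469 × +7.5% = +16.1%.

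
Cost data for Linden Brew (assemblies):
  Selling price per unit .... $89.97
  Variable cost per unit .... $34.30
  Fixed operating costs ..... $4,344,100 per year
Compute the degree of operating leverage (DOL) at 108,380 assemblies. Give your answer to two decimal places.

At 108,380 units, contribution = 108,380 × $55.67 = $6,033,514.60.
Subtracting fixed costs: EBIT = $6,033,514.60 − $4,344,100 = $1,689,414.60.
Degree of operating leverage = $6,033,514.60 / $1,689,414.60 = 3.5714.

3.57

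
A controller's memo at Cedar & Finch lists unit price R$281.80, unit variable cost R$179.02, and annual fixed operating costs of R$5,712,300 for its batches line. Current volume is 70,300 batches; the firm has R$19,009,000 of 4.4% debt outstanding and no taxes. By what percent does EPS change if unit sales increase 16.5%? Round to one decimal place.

+176.2%

Total contribution margin = 70,300 × R$102.78 = R$7,225,434.00.
Subtracting fixed costs: EBIT = R$7,225,434.00 − R$5,712,300 = R$1,513,134.00.
Interest = R$836,396.00, so EBIT − I = R$676,738.00.
DCL = total CM / (EBIT − I) = R$7,225,434.00 / R$676,738.00 = 10.6769.
EPS therefore changes by 10.6769 × (+16.5%) = +176.2%.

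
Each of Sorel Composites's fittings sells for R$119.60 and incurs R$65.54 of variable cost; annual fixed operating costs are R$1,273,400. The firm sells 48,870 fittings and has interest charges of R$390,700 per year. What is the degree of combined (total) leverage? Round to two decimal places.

2.70

Contribution at this volume is 48,870 × R$54.06 = R$2,641,912.20.
Subtracting fixed costs: EBIT = R$2,641,912.20 − R$1,273,400 = R$1,368,512.20. Interest = R$390,700.00, so EBIT − I = R$977,812.20.
DCL = contribution ÷ (EBIT − I) = R$2,641,912.20 ÷ R$977,812.20 = 2.7019.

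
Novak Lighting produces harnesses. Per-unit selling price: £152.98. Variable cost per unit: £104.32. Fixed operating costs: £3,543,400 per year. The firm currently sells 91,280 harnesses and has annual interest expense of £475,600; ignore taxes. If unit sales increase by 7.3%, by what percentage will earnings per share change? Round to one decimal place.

At 91,280 units, contribution = 91,280 × £48.66 = £4,441,684.80.
Subtracting fixed costs: EBIT = £4,441,684.80 − £3,543,400 = £898,284.80.
After interest of £475,600.00, pre-tax earnings = £422,684.80.
DCL = total CM / (EBIT − I) = £4,441,684.80 / £422,684.80 = 10.5083.
%ΔEPS = DCL × %ΔSales = 10.5083 × +7.3% = +76.7%.

+76.7%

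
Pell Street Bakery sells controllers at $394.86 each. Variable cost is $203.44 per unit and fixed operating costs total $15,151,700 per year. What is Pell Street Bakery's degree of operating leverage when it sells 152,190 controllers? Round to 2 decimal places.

2.08

Total contribution margin = 152,190 × $191.42 = $29,132,209.80.
Operating income = contribution − fixed costs = $29,132,209.80 − $15,151,700 = $13,980,509.80.
Degree of operating leverage = $29,132,209.80 / $13,980,509.80 = 2.0838.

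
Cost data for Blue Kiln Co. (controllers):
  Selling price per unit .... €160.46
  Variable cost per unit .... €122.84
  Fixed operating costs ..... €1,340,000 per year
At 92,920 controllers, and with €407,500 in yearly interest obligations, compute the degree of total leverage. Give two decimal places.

2.00

Contribution at this volume is 92,920 × €37.62 = €3,495,650.40.
Operating income = contribution − fixed costs = €3,495,650.40 − €1,340,000 = €2,155,650.40. Interest = €407,500.00.
DOL = €3,495,650.40 ÷ €2,155,650.40 = 1.6216; DFL = €2,155,650.40 ÷ €1,748,150.40 = 1.2331.
Combined leverage = 1.6216 × 1.2331 = 1.9996.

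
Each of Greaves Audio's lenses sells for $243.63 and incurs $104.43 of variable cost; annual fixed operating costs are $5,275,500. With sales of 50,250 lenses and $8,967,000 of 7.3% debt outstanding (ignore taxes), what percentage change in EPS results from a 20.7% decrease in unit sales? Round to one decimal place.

At 50,250 units, contribution = 50,250 × $139.20 = $6,994,800.00.
Subtracting fixed costs: EBIT = $6,994,800.00 − $5,275,500 = $1,719,300.00.
Interest = $654,591.00, so EBIT − I = $1,064,709.00.
Degree of combined leverage = contribution ÷ (EBIT − I) = $6,994,800.00 ÷ $1,064,709.00 = 6.5697.
%ΔEPS = DCL × %ΔSales = 6.5697 × -20.7% = -136.0%.

-136.0%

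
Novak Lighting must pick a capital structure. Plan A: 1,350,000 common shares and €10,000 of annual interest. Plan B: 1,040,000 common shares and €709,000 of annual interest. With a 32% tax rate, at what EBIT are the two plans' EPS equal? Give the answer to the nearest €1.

€3,054,032

Set EPS_A = EPS_B: (EBIT − €10,000)(1 − 0.32) ÷ 1,350,000 = (EBIT − €709,000)(1 − 0.32) ÷ 1,040,000.
Cancelling (1 − t) and cross-multiplying: 1,040,000·(EBIT − 10,000) = 1,350,000·(EBIT − 709,000).
EBIT × (1,350,000 − 1,040,000) = 709,000 × 1,350,000 − 10,000 × 1,040,000 = 946,750,000,000, so EBIT = 946,750,000,000 ÷ 310,000 = 3,054,032.26.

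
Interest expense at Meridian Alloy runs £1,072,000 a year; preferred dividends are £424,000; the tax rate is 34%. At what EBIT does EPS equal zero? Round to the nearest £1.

Grossing the preferred dividend up to pre-tax terms: £424,000 / (1 − 0.34) = £642,424.24.
Financial break-even EBIT = interest + D_p ÷ (1 − t) = £1,072,000 + £642,424.24 = £1,714,424.24.

£1,714,424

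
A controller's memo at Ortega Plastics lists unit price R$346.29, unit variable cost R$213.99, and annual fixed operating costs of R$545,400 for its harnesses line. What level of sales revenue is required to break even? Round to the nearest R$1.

R$1,427,563

CM per unit = R$346.29 − R$213.99 = R$132.30; CM ratio = R$132.30 / R$346.29 = 0.3820.
Break-even sales = FC ÷ CM ratio = R$545,400 × R$346.29 / R$132.30 = R$1,427,563.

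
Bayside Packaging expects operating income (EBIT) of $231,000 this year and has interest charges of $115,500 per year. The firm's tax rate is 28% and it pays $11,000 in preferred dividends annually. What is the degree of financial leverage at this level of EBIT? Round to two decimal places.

2.30

Annual interest charges come to $115,500.00.
Pre-tax preferred-dividend burden = $11,000 ÷ (1 − 0.28) = $15,277.78.
DFL = EBIT ÷ [EBIT − I − D_p/(1−t)] = $231,000 ÷ [$231,000 − $115,500.00 − $15,277.78] = $231,000 ÷ $100,222.22 = 2.3049.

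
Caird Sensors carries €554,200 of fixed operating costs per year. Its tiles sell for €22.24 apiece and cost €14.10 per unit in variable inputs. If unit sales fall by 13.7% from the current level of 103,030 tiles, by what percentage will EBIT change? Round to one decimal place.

Total contribution margin = 103,030 × €8.14 = €838,664.20.
Operating income = contribution − fixed costs = €838,664.20 − €554,200 = €284,464.20.
DOL = contribution ÷ EBIT = €838,664.20 ÷ €284,464.20 = 2.9482.
%ΔEBIT = DOL × %ΔSales = 2.9482 × -13.7% = -40.4%.

-40.4%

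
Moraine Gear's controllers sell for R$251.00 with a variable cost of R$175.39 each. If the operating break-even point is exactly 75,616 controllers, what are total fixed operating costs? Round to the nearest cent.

R$5,717,325.76

Each unit contributes R$251.00 − R$175.39 = R$75.61.
Since BE = FC / CM, FC = 75,616 × R$75.61 = R$5,717,325.76.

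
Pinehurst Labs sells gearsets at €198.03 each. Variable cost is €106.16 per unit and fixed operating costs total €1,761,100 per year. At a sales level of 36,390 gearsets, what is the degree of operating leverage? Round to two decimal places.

2.11

Total contribution margin = 36,390 × €91.87 = €3,343,149.30.
Operating income = contribution − fixed costs = €3,343,149.30 − €1,761,100 = €1,582,049.30.
So DOL = total CM / EBIT = €3,343,149.30 / €1,582,049.30 = 2.1132.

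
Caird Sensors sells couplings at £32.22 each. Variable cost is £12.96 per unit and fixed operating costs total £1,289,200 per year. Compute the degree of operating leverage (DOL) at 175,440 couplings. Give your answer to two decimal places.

Total contribution margin = 175,440 × £19.26 = £3,378,974.40.
Subtracting fixed costs: EBIT = £3,378,974.40 − £1,289,200 = £2,089,774.40.
So DOL = total CM / EBIT = £3,378,974.40 / £2,089,774.40 = 1.6169.

1.62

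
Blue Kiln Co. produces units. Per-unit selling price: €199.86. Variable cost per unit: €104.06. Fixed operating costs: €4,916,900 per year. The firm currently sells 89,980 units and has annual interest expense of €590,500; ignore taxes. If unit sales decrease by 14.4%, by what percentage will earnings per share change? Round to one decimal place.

Contribution at this volume is 89,980 × €95.80 = €8,620,084.00.
Operating income = contribution − fixed costs = €8,620,084.00 − €4,916,900 = €3,703,184.00.
Interest = €590,500.00, so EBIT − I = €3,112,684.00.
DCL = total CM / (EBIT − I) = €8,620,084.00 / €3,112,684.00 = 2.7693.
EPS therefore changes by 2.7693 × (-14.4%) = -39.9%.

-39.9%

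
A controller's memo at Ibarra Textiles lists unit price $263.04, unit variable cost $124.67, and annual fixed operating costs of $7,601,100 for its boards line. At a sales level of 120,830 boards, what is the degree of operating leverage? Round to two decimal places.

Contribution at this volume is 120,830 × $138.37 = $16,719,247.10.
Operating income = contribution − fixed costs = $16,719,247.10 − $7,601,100 = $9,118,147.10.
So DOL = total CM / EBIT = $16,719,247.10 / $9,118,147.10 = 1.8336.

1.83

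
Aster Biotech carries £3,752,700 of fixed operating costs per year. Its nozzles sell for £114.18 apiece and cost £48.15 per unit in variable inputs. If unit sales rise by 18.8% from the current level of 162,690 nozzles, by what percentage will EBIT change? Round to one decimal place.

Contribution at this volume is 162,690 × £66.03 = £10,742,420.70.
Subtracting fixed costs: EBIT = £10,742,420.70 − £3,752,700 = £6,989,720.70.
Degree of operating leverage = £10,742,420.70 / £6,989,720.70 = 1.5369.
%ΔEBIT = DOL × %ΔSales = 1.5369 × +18.8% = +28.9%.

+28.9%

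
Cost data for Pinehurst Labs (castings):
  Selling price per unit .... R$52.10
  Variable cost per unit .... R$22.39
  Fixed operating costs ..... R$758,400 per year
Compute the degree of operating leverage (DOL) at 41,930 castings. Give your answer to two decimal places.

2.56

Contribution at this volume is 41,930 × R$29.71 = R$1,245,740.30.
EBIT = R$1,245,740.30 − R$758,400 = R$487,340.30.
So DOL = total CM / EBIT = R$1,245,740.30 / R$487,340.30 = 2.5562.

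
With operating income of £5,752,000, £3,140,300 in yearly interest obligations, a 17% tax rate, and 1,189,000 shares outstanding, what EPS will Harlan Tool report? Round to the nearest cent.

Pre-tax income = £5,752,000 − £3,140,300.00 = £2,611,700.00.
After tax at 17%: net income = £2,611,700.00 × 0.83 = £2,167,711.00.
EPS = £2,167,711.00 ÷ 1,189,000 = £1.82.

£1.82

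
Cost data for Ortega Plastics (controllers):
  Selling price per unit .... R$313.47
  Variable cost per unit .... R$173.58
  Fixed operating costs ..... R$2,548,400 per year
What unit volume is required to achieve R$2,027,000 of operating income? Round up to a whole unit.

Each unit contributes R$313.47 − R$173.58 = R$139.89.
Need Q such that Q × R$139.89 − R$2,548,400 = R$2,027,000, i.e. Q = R$4,575,400 / R$139.89 = 32,707.13 → 32,708.

32,708 controllers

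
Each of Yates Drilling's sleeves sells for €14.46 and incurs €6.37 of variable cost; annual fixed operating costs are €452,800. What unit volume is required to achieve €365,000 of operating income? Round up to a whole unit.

101,088 sleeves

Each unit contributes €14.46 − €6.37 = €8.09.
Need Q such that Q × €8.09 − €452,800 = €365,000, i.e. Q = €817,800 / €8.09 = 101,087.76 → 101,088.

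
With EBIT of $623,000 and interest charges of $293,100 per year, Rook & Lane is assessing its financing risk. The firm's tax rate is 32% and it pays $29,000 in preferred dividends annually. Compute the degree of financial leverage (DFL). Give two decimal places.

2.17

Annual interest charges come to $293,100.00.
Preferred dividends grossed up pre-tax: $29,000 / (1 − 0.32) = $42,647.06.
DFL = EBIT ÷ [EBIT − I − D_p/(1−t)] = $623,000 ÷ [$623,000 − $293,100.00 − $42,647.06] = $623,000 ÷ $287,252.94 = 2.1688.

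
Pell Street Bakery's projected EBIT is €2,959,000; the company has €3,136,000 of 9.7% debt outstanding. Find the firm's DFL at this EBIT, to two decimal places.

1.11

Annual interest charges come to €304,192.00.
Degree of financial leverage = EBIT / (EBIT − interest) = €2,959,000 / €2,654,808.00 = 1.1146.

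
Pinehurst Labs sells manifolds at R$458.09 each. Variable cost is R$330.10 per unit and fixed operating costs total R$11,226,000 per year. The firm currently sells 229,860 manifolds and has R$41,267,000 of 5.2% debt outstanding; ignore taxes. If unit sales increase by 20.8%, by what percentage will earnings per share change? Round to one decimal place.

Contribution at this volume is 229,860 × R$127.99 = R$29,419,781.40.
EBIT = R$29,419,781.40 − R$11,226,000 = R$18,193,781.40.
Interest = R$2,145,884.00, so EBIT − I = R$16,047,897.40.
Degree of combined leverage = contribution ÷ (EBIT − I) = R$29,419,781.40 ÷ R$16,047,897.40 = 1.8332.
EPS therefore changes by 1.8332 × (+20.8%) = +38.1%.

+38.1%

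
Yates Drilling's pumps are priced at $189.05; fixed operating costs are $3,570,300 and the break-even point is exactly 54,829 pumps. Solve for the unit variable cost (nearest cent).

At break-even, FC = Q × (P − VC), so P − VC = $3,570,300 ÷ 54,829 = $65.1170.
Variable cost per unit = $189.05 − $65.1170 = $123.93.

$123.93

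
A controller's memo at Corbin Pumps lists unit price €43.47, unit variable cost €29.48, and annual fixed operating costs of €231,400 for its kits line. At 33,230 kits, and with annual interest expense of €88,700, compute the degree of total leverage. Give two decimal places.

3.21

Total contribution margin = 33,230 × €13.99 = €464,887.70.
Operating income = contribution − fixed costs = €464,887.70 − €231,400 = €233,487.70. Interest = €88,700.00.
DOL = €464,887.70 ÷ €233,487.70 = 1.9911; DFL = €233,487.70 ÷ €144,787.70 = 1.6126.
Combined leverage = 1.9911 × 1.6126 = 3.2108.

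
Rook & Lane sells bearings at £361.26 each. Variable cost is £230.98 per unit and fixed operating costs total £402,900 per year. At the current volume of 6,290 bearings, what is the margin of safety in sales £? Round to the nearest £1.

£1,155,104

Unit CM = price − variable cost = £361.26 − £230.98 = £130.28. Break-even units = £402,900 ÷ £130.28 = 3,092.57; break-even revenue = 3,092.57 × £361.26 = £1,117,221.78.
Actual sales revenue = 6,290 × £361.26 = £2,272,325.40.
Margin of safety = £2,272,325.40 − £1,117,221.78 = £1,155,104.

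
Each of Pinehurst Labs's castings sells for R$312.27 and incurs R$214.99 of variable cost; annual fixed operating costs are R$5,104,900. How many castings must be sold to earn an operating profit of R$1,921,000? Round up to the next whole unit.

Each unit contributes R$312.27 − R$214.99 = R$97.28.
Need Q such that Q × R$97.28 − R$5,104,900 = R$1,921,000, i.e. Q = R$7,025,900 / R$97.28 = 72,223.48 → 72,224.

72,224 castings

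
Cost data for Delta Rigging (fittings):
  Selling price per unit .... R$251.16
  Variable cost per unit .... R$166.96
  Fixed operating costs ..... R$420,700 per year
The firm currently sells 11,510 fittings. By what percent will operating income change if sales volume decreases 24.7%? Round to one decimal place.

-43.6%

At 11,510 units, contribution = 11,510 × R$84.20 = R$969,142.00.
Subtracting fixed costs: EBIT = R$969,142.00 − R$420,700 = R$548,442.00.
Degree of operating leverage = R$969,142.00 / R$548,442.00 = 1.7671.
%ΔEBIT = DOL × %ΔSales = 1.7671 × -24.7% = -43.6%.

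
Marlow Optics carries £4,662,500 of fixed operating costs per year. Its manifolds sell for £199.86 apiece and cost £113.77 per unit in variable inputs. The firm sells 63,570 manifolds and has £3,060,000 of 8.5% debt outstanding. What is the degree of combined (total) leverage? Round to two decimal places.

At 63,570 units, contribution = 63,570 × £86.09 = £5,472,741.30.
EBIT = £5,472,741.30 − £4,662,500 = £810,241.30. Interest = £260,100.00.
DOL = £5,472,741.30 ÷ £810,241.30 = 6.7545; DFL = £810,241.30 ÷ £550,141.30 = 1.4728.
Combined leverage = 6.7545 × 1.4728 = 9.9480.

9.95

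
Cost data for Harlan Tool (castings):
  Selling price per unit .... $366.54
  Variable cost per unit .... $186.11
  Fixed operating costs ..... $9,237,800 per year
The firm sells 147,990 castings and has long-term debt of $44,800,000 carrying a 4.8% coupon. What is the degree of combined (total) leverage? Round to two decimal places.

Total contribution margin = 147,990 × $180.43 = $26,701,835.70.
EBIT = $26,701,835.70 − $9,237,800 = $17,464,035.70. Interest = $2,150,400.00, so EBIT − I = $15,313,635.70.
Degree of total leverage = total CM / (EBIT − interest) = $26,701,835.70 / $15,313,635.70 = 1.7437.

1.74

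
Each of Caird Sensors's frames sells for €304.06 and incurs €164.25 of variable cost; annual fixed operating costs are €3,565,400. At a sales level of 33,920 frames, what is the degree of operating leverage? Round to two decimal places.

4.03

Total contribution margin = 33,920 × €139.81 = €4,742,355.20.
EBIT = €4,742,355.20 − €3,565,400 = €1,176,955.20.
Degree of operating leverage = €4,742,355.20 / €1,176,955.20 = 4.0293.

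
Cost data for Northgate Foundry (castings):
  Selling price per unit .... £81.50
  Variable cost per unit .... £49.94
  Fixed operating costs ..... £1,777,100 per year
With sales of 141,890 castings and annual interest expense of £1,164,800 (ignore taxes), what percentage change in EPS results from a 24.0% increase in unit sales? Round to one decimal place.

+70.0%

Total contribution margin = 141,890 × £31.56 = £4,478,048.40.
Operating income = contribution − fixed costs = £4,478,048.40 − £1,777,100 = £2,700,948.40.
After interest of £1,164,800.00, pre-tax earnings = £1,536,148.40.
Degree of combined leverage = contribution ÷ (EBIT − I) = £4,478,048.40 ÷ £1,536,148.40 = 2.9151.
%ΔEPS = DCL × %ΔSales = 2.9151 × +24.0% = +70.0%.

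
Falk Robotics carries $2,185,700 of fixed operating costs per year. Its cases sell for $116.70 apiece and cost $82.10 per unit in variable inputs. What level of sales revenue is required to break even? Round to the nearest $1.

Contribution margin per unit = $116.70 − $82.10 = $34.60, a CM ratio of $34.60 ÷ $116.70 = 0.2965.
Break-even sales = FC ÷ CM ratio = $2,185,700 × $116.70 / $34.60 = $7,372,000.

$7,372,000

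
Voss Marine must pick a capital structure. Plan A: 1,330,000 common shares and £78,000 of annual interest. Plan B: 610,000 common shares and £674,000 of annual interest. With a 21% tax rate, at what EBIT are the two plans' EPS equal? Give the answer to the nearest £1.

At indifference, (EBIT − 78,000)(1 − t)/1,330,000 = (EBIT − 674,000)(1 − t)/610,000.
The (1 − t) factor cancels: (EBIT − 78,000) × 610,000 = (EBIT − 674,000) × 1,330,000.
Solving, EBIT = (674,000·1,330,000 − 78,000·610,000) / (1,330,000 − 610,000) = 848,840,000,000 / 720,000 = 1,178,944.44.

£1,178,944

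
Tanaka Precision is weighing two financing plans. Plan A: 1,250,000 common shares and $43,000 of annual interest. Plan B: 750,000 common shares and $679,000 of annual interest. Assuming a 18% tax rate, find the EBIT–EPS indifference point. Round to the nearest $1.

At indifference, (EBIT − 43,000)(1 − t)/1,250,000 = (EBIT − 679,000)(1 − t)/750,000.
Cancelling (1 − t) and cross-multiplying: 750,000·(EBIT − 43,000) = 1,250,000·(EBIT − 679,000).
EBIT × (1,250,000 − 750,000) = 679,000 × 1,250,000 − 43,000 × 750,000 = 816,500,000,000, so EBIT = 816,500,000,000 ÷ 500,000 = 1,633,000.00.

$1,633,000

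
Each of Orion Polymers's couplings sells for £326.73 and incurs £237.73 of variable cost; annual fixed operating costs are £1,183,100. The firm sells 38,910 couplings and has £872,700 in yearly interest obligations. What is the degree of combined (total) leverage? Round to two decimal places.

2.46

Contribution at this volume is 38,910 × £89.00 = £3,462,990.00.
Operating income = contribution − fixed costs = £3,462,990.00 − £1,183,100 = £2,279,890.00. Interest = £872,700.00, so EBIT − I = £1,407,190.00.
Degree of total leverage = total CM / (EBIT − interest) = £3,462,990.00 / £1,407,190.00 = 2.4609.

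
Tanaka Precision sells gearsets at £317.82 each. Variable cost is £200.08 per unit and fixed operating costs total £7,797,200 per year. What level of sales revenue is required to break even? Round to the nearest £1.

CM per unit = £317.82 − £200.08 = £117.74; CM ratio = £117.74 / £317.82 = 0.3705.
Break-even revenue = fixed costs × price ÷ CM = £7,797,200 × £317.82 ÷ £117.74 = £21,047,275.

£21,047,275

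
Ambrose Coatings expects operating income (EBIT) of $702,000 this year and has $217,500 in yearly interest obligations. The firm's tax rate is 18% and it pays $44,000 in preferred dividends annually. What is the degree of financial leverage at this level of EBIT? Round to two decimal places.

Annual interest charges come to $217,500.00.
Pre-tax preferred-dividend burden = $44,000 ÷ (1 − 0.18) = $53,658.54.
DFL = EBIT ÷ [EBIT − I − D_p/(1−t)] = $702,000 ÷ [$702,000 − $217,500.00 − $53,658.54] = $702,000 ÷ $430,841.46 = 1.6294.

1.63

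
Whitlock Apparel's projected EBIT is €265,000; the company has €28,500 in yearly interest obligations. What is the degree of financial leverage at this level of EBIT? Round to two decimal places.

Annual interest charges come to €28,500.00.
DFL = EBIT ÷ (EBIT − I) = €265,000 ÷ (€265,000 − €28,500.00) = €265,000 ÷ €236,500.00 = 1.1205.

1.12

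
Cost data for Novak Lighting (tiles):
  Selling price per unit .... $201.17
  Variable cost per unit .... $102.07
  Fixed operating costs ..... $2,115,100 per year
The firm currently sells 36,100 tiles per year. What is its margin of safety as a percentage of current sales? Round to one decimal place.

Each unit contributes $201.17 − $102.07 = $99.10. Break-even units = $2,115,100 ÷ $99.10 = 21,343.09; break-even revenue = 21,343.09 × $201.17 = $4,293,588.97.
Current sales = 36,100 × $201.17 = $7,262,237.00.
Margin of safety = ($7,262,237.00 − $4,293,588.97) ÷ $7,262,237.00 = 40.9%.

40.9%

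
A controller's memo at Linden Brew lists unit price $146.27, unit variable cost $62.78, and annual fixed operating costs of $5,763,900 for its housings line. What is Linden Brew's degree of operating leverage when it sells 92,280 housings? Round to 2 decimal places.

3.97

Contribution at this volume is 92,280 × $83.49 = $7,704,457.20.
EBIT = $7,704,457.20 − $5,763,900 = $1,940,557.20.
So DOL = total CM / EBIT = $7,704,457.20 / $1,940,557.20 = 3.9702.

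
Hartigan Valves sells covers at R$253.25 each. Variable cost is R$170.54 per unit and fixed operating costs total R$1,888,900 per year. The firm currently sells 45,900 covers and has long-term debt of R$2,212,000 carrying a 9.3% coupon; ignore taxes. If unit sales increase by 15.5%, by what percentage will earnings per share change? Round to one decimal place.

+34.6%

Total contribution margin = 45,900 × R$82.71 = R$3,796,389.00.
EBIT = R$3,796,389.00 − R$1,888,900 = R$1,907,489.00.
After interest of R$205,716.00, pre-tax earnings = R$1,701,773.00.
Degree of combined leverage = contribution ÷ (EBIT − I) = R$3,796,389.00 ÷ R$1,701,773.00 = 2.2308.
%ΔEPS = DCL × %ΔSales = 2.2308 × +15.5% = +34.6%.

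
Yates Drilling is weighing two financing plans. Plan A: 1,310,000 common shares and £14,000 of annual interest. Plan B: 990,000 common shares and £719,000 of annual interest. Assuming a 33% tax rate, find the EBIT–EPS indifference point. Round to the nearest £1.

£2,900,094

Set EPS_A = EPS_B: (EBIT − £14,000)(1 − 0.33) ÷ 1,310,000 = (EBIT − £719,000)(1 − 0.33) ÷ 990,000.
Cancelling (1 − t) and cross-multiplying: 990,000·(EBIT − 14,000) = 1,310,000·(EBIT − 719,000).
Solving, EBIT = (719,000·1,310,000 − 14,000·990,000) / (1,310,000 − 990,000) = 928,030,000,000 / 320,000 = 2,900,093.75.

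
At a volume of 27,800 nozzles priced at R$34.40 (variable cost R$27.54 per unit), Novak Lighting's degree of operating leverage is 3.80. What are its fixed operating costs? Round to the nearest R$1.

At 27,800 units, contribution = 27,800 × R$6.86 = R$190,708.00.
Since DOL = CM ÷ EBIT, EBIT = R$190,708.00 ÷ 3.80 = R$50,186.32.
Fixed costs = CM − EBIT = R$190,708.00 − R$50,186.32 = R$140,522.

R$140,522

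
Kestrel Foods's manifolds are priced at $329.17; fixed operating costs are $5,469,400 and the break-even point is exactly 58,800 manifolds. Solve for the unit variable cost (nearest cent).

Contribution per unit must be FC / Q = $5,469,400 / 58,800 = $93.0170.
Variable cost per unit = $329.17 − $93.0170 = $236.15.

$236.15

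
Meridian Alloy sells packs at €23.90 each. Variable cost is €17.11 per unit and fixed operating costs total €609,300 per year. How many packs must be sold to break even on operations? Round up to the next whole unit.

Unit CM = price − variable cost = €23.90 − €17.11 = €6.79.
Break-even Q = €609,300 / €6.79 = 89,734.90 → 89,735 packs.

89,735 packs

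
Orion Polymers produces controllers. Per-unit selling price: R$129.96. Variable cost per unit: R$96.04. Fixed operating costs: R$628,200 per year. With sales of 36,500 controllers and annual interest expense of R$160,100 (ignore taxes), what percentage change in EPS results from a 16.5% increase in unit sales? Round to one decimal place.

At 36,500 units, contribution = 36,500 × R$33.92 = R$1,238,080.00.
Subtracting fixed costs: EBIT = R$1,238,080.00 − R$628,200 = R$609,880.00.
After interest of R$160,100.00, pre-tax earnings = R$449,780.00.
Degree of combined leverage = contribution ÷ (EBIT − I) = R$1,238,080.00 ÷ R$449,780.00 = 2.7526.
%ΔEPS = DCL × %ΔSales = 2.7526 × +16.5% = +45.4%.

+45.4%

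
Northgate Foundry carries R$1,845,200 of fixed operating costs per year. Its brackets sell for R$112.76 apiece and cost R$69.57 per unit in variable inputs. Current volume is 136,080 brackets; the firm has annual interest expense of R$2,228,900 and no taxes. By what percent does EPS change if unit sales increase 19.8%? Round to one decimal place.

+64.5%

Total contribution margin = 136,080 × R$43.19 = R$5,877,295.20.
Operating income = contribution − fixed costs = R$5,877,295.20 − R$1,845,200 = R$4,032,095.20.
After interest of R$2,228,900.00, pre-tax earnings = R$1,803,195.20.
DCL = total CM / (EBIT − I) = R$5,877,295.20 / R$1,803,195.20 = 3.2594.
%ΔEPS = DCL × %ΔSales = 3.2594 × +19.8% = +64.5%.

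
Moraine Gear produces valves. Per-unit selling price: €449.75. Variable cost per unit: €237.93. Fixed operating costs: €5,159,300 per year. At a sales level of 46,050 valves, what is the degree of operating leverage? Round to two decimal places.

At 46,050 units, contribution = 46,050 × €211.82 = €9,754,311.00.
Subtracting fixed costs: EBIT = €9,754,311.00 − €5,159,300 = €4,595,011.00.
So DOL = total CM / EBIT = €9,754,311.00 / €4,595,011.00 = 2.1228.

2.12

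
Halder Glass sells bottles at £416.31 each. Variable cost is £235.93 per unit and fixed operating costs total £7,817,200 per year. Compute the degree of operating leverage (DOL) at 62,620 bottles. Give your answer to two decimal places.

At 62,620 units, contribution = 62,620 × £180.38 = £11,295,395.60.
Operating income = contribution − fixed costs = £11,295,395.60 − £7,817,200 = £3,478,195.60.
So DOL = total CM / EBIT = £11,295,395.60 / £3,478,195.60 = 3.2475.

3.25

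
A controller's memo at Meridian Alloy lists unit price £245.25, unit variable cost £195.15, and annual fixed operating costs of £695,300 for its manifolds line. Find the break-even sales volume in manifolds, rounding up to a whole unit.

13,879 manifolds

Each unit contributes £245.25 − £195.15 = £50.10.
Break-even volume = fixed costs ÷ CM per unit = £695,300 ÷ £50.10 = 13,878.24, so 13,879 manifolds.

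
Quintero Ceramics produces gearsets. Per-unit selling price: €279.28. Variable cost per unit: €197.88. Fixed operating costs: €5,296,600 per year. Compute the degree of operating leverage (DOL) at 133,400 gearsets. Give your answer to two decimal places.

Contribution at this volume is 133,400 × €81.40 = €10,858,760.00.
Subtracting fixed costs: EBIT = €10,858,760.00 − €5,296,600 = €5,562,160.00.
DOL = contribution ÷ EBIT = €10,858,760.00 ÷ €5,562,160.00 = 1.9523.

1.95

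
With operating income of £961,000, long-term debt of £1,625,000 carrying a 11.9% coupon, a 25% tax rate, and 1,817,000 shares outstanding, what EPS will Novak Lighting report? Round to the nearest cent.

Interest = £193,375.00, so EBT = £961,000 − £193,375.00 = £767,625.00.
After tax at 25%: net income = £767,625.00 × 0.75 = £575,718.75.
EPS = £575,718.75 ÷ 1,817,000 = £0.32.

£0.32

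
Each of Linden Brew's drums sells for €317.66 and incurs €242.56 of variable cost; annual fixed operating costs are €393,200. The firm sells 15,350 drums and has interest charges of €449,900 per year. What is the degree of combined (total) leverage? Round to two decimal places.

3.72

Contribution at this volume is 15,350 × €75.10 = €1,152,785.00.
Subtracting fixed costs: EBIT = €1,152,785.00 − €393,200 = €759,585.00. Interest = €449,900.00, so EBIT − I = €309,685.00.
DCL = contribution ÷ (EBIT − I) = €1,152,785.00 ÷ €309,685.00 = 3.7224.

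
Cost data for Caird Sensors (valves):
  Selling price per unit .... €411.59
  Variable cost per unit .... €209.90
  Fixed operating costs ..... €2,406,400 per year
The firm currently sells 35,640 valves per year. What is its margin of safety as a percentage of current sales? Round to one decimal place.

66.5%

Unit CM = price − variable cost = €411.59 − €209.90 = €201.69. Break-even units = €2,406,400 ÷ €201.69 = 11,931.18; break-even revenue = 11,931.18 × €411.59 = €4,910,755.00.
Current sales = 35,640 × €411.59 = €14,669,067.60.
Margin of safety = (€14,669,067.60 − €4,910,755.00) ÷ €14,669,067.60 = 66.5%.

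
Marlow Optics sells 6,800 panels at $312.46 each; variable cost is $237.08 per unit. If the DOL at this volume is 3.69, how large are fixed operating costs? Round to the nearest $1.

At 6,800 units, contribution = 6,800 × $75.38 = $512,584.00.
DOL = contribution / EBIT, so EBIT = $512,584.00 / 3.69 = $138,911.65.
Fixed costs = CM − EBIT = $512,584.00 − $138,911.65 = $373,672.

$373,672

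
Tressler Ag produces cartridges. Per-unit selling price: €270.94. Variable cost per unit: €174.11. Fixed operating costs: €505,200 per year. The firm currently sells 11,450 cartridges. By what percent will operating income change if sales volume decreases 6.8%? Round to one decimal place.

At 11,450 units, contribution = 11,450 × €96.83 = €1,108,703.50.
EBIT = €1,108,703.50 − €505,200 = €603,503.50.
So DOL = total CM / EBIT = €1,108,703.50 / €603,503.50 = 1.8371.
Operating income changes by 1.8371 × -6.8% = -12.5%.

-12.5%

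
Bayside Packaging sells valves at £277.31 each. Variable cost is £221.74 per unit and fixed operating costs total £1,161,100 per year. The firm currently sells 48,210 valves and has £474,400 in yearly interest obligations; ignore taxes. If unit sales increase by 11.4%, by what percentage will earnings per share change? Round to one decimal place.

Total contribution margin = 48,210 × £55.57 = £2,679,029.70.
Subtracting fixed costs: EBIT = £2,679,029.70 − £1,161,100 = £1,517,929.70.
Interest = £474,400.00, so EBIT − I = £1,043,529.70.
DCL = total CM / (EBIT − I) = £2,679,029.70 / £1,043,529.70 = 2.5673.
%ΔEPS = DCL × %ΔSales = 2.5673 × +11.4% = +29.3%.

+29.3%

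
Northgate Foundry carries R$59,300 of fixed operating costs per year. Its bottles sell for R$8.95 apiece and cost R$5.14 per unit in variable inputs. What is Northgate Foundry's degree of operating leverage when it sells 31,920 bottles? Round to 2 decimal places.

Total contribution margin = 31,920 × R$3.81 = R$121,615.20.
EBIT = R$121,615.20 − R$59,300 = R$62,315.20.
So DOL = total CM / EBIT = R$121,615.20 / R$62,315.20 = 1.9516.

1.95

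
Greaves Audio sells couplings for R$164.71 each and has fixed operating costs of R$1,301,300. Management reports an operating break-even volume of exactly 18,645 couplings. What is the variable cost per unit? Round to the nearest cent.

R$94.92

Contribution per unit must be FC / Q = R$1,301,300 / 18,645 = R$69.7935.
Variable cost per unit = R$164.71 − R$69.7935 = R$94.92.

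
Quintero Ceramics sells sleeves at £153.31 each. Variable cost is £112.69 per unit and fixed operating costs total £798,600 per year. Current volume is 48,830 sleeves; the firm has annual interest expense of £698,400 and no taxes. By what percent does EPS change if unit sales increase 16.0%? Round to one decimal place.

+65.2%

At 48,830 units, contribution = 48,830 × £40.62 = £1,983,474.60.
EBIT = £1,983,474.60 − £798,600 = £1,184,874.60.
Interest = £698,400.00, so EBIT − I = £486,474.60.
Degree of combined leverage = contribution ÷ (EBIT − I) = £1,983,474.60 ÷ £486,474.60 = 4.0772.
EPS therefore changes by 4.0772 × (+16.0%) = +65.2%.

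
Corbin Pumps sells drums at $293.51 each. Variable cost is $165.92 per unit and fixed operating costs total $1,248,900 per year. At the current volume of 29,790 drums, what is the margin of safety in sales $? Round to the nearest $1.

$5,870,674

Contribution margin per unit = $293.51 − $165.92 = $127.59. Break-even units = $1,248,900 ÷ $127.59 = 9,788.38; break-even revenue = 9,788.38 × $293.51 = $2,872,988.78.
Current sales = 29,790 × $293.51 = $8,743,662.90.
Margin of safety = $8,743,662.90 − $2,872,988.78 = $5,870,674.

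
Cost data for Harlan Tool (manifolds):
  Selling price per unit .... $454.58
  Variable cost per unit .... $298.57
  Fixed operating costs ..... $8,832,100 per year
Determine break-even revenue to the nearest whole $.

$25,734,863

CM per unit = $454.58 − $298.57 = $156.01; CM ratio = $156.01 / $454.58 = 0.3432.
Break-even sales = FC ÷ CM ratio = $8,832,100 × $454.58 / $156.01 = $25,734,863.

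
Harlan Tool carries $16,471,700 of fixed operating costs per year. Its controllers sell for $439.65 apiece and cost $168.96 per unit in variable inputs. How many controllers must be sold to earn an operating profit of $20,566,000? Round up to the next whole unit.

136,827 controllers

Each unit contributes $439.65 − $168.96 = $270.69.
Required volume = (fixed costs + target profit) ÷ CM = ($16,471,700 + $20,566,000) ÷ $270.69 = 136,827.00, so 136,827 controllers.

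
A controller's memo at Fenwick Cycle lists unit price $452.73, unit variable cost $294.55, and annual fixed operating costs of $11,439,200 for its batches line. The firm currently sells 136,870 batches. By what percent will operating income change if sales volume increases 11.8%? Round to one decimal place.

At 136,870 units, contribution = 136,870 × $158.18 = $21,650,096.60.
EBIT = $21,650,096.60 − $11,439,200 = $10,210,896.60.
Degree of operating leverage = $21,650,096.60 / $10,210,896.60 = 2.1203.
%ΔEBIT = DOL × %ΔSales = 2.1203 × +11.8% = +25.0%.

+25.0%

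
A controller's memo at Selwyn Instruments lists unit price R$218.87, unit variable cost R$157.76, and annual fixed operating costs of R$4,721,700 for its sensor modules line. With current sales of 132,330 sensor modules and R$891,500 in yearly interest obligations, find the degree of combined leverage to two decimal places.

Contribution at this volume is 132,330 × R$61.11 = R$8,086,686.30.
Operating income = contribution − fixed costs = R$8,086,686.30 − R$4,721,700 = R$3,364,986.30. Interest = R$891,500.00, so EBIT − I = R$2,473,486.30.
Degree of total leverage = total CM / (EBIT − interest) = R$8,086,686.30 / R$2,473,486.30 = 3.2693.

3.27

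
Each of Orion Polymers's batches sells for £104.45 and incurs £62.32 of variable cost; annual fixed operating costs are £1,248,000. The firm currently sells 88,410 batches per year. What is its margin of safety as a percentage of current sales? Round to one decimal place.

66.5%

Each unit contributes £104.45 − £62.32 = £42.13. Break-even units = £1,248,000 ÷ £42.13 = 29,622.60; break-even revenue = 29,622.60 × £104.45 = £3,094,080.23.
Current sales = 88,410 × £104.45 = £9,234,424.50.
Margin of safety = (£9,234,424.50 − £3,094,080.23) ÷ £9,234,424.50 = 66.5%.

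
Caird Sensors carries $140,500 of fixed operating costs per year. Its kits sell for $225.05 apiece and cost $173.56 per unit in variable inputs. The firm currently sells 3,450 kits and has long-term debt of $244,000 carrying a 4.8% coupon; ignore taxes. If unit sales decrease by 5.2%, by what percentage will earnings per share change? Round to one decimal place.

-36.3%

At 3,450 units, contribution = 3,450 × $51.49 = $177,640.50.
EBIT = $177,640.50 − $140,500 = $37,140.50.
Interest = $11,712.00, so EBIT − I = $25,428.50.
Degree of combined leverage = contribution ÷ (EBIT − I) = $177,640.50 ÷ $25,428.50 = 6.9859.
%ΔEPS = DCL × %ΔSales = 6.9859 × -5.2% = -36.3%.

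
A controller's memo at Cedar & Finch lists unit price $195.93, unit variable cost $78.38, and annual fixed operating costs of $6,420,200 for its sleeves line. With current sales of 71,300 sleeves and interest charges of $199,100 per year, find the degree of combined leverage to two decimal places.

4.76

At 71,300 units, contribution = 71,300 × $117.55 = $8,381,315.00.
EBIT = $8,381,315.00 − $6,420,200 = $1,961,115.00. Interest = $199,100.00.
DOL = $8,381,315.00 ÷ $1,961,115.00 = 4.2737; DFL = $1,961,115.00 ÷ $1,762,015.00 = 1.1130.
Combined leverage = 4.2737 × 1.1130 = 4.7566.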